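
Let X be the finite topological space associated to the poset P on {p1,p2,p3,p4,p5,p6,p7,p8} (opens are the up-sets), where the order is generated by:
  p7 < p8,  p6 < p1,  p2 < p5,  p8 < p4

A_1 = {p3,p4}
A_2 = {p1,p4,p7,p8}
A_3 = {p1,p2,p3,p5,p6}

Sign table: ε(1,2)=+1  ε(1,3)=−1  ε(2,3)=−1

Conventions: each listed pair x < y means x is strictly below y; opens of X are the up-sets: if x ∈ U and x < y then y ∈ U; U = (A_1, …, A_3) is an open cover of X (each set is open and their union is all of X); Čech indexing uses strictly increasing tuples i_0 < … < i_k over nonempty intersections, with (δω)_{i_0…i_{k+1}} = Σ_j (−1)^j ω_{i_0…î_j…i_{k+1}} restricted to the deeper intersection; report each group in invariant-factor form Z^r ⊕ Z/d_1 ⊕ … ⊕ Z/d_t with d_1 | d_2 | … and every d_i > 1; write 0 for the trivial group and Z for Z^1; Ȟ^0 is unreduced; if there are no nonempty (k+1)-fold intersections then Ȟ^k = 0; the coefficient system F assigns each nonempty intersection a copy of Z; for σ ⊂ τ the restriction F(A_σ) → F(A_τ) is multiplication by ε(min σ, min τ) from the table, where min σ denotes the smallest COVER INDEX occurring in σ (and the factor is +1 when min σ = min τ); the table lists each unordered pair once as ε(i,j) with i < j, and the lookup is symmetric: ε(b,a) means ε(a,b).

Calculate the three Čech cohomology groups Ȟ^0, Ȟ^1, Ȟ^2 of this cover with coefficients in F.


Ȟ^0(U;F) ≅ Z; Ȟ^1(U;F) ≅ Z; Ȟ^2(U;F) ≅ 0

cover nerve:
  A12={p4} A13={p3} A23={p1}
C dims 3,3; δ0: rk 2, SNF 1^2
Ȟ^0: (3−2)−0=1 ⇒ Z
Ȟ^1: (3−0)−2=1 ⇒ Z
Ȟ^2: (0−0)−0=0 ⇒ 0


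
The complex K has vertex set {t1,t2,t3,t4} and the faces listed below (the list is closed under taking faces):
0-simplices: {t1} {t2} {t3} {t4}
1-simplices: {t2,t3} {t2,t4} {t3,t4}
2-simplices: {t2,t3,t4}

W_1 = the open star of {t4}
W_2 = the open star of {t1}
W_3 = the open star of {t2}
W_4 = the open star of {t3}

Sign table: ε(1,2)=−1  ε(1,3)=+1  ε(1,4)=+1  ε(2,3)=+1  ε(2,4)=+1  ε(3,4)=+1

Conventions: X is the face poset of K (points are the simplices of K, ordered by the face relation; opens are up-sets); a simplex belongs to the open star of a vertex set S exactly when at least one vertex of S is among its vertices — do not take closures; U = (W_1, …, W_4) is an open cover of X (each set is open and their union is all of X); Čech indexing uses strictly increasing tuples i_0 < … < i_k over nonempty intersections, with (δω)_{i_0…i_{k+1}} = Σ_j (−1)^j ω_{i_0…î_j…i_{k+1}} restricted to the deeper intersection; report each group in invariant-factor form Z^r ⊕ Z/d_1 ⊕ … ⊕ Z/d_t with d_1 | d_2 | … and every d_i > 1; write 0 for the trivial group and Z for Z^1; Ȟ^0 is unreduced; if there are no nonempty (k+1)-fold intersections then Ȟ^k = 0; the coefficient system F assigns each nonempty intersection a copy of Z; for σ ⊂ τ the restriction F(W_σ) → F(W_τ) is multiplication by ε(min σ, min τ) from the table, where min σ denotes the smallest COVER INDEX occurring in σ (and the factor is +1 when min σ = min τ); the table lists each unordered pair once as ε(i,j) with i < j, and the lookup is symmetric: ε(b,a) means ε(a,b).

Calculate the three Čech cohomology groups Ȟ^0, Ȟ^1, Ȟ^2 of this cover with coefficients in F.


nerve of the cover:
  W1={{t4},{t2,t4},{t3,t4},{t2,t3,t4}} W2={{t1}} W3={{t2},{t2,t3},{t2,t4},{t2,t3,t4}} W4={{t3},{t2,t3},{t3,t4},{t2,t3,t4}}
  W13={{t2,t4},{t2,t3,t4}} W14={{t3,t4},{t2,t3,t4}} W34={{t2,t3},{t2,t3,t4}}
  W134={{t2,t3,t4}}
C dims 4,3,1; δ0: rk 2, SNF 1^2; δ1: rk 1, SNF 1^1
Ȟ^0 = (4 − 2) − 0 = 2, so Ȟ^0 ≅ Z^2
Ȟ^1 = (3 − 1) − 2 = 0, so Ȟ^1 ≅ 0
Ȟ^2 = (1 − 0) − 1 = 0, so Ȟ^2 ≅ 0

Ȟ^0 = Z^2, Ȟ^1 = 0, Ȟ^2 = 0


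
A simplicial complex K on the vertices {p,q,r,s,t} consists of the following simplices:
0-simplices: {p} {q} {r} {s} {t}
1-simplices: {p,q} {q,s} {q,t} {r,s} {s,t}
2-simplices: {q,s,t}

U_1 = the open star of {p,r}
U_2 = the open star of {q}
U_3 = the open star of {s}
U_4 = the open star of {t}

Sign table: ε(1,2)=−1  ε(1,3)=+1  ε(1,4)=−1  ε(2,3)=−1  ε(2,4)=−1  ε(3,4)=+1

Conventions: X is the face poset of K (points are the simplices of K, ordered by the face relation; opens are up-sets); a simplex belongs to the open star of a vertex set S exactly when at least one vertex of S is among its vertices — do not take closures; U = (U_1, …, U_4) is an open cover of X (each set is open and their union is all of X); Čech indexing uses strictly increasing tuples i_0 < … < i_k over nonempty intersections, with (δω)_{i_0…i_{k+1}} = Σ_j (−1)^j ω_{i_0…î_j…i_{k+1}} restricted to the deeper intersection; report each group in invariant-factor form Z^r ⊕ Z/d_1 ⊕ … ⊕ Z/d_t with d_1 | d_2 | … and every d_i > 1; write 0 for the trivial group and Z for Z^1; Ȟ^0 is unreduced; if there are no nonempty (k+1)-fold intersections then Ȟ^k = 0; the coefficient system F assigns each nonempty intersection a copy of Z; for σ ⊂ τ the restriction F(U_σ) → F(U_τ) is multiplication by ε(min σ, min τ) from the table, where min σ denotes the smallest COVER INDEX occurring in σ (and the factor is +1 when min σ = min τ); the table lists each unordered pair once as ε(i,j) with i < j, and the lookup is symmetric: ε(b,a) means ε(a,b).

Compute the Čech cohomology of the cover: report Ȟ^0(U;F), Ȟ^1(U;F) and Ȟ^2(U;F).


Ȟ^0 = Z, Ȟ^1 = Z, Ȟ^2 = 0

cover nerve:
  U1={{p},{r},{p,q},{r,s}} U2={{q},{p,q},{q,s},{q,t},{q,s,t}} U3={{s},{q,s},{r,s},{s,t},{q,s,t}} U4={{t},{q,t},{s,t},{q,s,t}}
  U12={{p,q}} U13={{r,s}} U23={{q,s},{q,s,t}} U24={{q,t},{q,s,t}} U34={{s,t},{q,s,t}}
  U234={{q,s,t}}
C dims 4,5,1; δ0: rk 3, SNF 1^3; δ1: rk 1, SNF 1^1
Ȟ^0: (4−3)−0=1 ⇒ Z
Ȟ^1: (5−1)−3=1 ⇒ Z
Ȟ^2: (1−0)−1=0 ⇒ 0


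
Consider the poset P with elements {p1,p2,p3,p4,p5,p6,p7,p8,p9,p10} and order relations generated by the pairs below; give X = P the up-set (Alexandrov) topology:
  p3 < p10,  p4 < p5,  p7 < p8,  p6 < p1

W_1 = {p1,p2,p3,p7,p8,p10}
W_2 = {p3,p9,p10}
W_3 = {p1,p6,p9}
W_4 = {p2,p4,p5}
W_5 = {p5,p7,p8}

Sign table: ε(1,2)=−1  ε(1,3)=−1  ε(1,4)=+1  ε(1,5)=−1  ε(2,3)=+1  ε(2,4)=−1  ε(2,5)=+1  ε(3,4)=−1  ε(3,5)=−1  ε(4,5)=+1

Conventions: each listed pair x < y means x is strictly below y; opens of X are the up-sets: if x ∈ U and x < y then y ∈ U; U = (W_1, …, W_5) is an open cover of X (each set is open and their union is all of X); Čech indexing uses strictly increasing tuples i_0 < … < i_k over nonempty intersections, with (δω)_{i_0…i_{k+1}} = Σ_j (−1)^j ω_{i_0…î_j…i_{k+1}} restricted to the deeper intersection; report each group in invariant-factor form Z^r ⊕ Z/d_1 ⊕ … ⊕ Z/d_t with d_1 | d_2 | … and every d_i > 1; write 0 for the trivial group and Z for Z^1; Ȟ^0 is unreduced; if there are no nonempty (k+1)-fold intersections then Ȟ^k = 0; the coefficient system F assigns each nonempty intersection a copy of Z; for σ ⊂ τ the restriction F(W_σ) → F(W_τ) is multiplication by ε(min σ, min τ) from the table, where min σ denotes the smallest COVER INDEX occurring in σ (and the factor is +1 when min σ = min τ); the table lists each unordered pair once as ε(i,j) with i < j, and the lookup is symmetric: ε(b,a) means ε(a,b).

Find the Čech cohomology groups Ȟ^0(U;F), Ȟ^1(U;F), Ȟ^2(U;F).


nerve of the cover:
  W12={p3,p10} W13={p1} W14={p2} W15={p7,p8} W23={p9} W45={p5}
C dims 5,6; δ0: rk 5, SNF 1^4·2
Ȟ^0 = (5 − 5) − 0 = 0, so Ȟ^0 ≅ 0
Ȟ^1 = (6 − 0) − 5 = 1 plus torsion [2], so Ȟ^1 ≅ Z ⊕ Z/2
Ȟ^2 = (0 − 0) − 0 = 0, so Ȟ^2 ≅ 0

Ȟ^0 ≅ 0, Ȟ^1 ≅ Z ⊕ Z/2, Ȟ^2 ≅ 0


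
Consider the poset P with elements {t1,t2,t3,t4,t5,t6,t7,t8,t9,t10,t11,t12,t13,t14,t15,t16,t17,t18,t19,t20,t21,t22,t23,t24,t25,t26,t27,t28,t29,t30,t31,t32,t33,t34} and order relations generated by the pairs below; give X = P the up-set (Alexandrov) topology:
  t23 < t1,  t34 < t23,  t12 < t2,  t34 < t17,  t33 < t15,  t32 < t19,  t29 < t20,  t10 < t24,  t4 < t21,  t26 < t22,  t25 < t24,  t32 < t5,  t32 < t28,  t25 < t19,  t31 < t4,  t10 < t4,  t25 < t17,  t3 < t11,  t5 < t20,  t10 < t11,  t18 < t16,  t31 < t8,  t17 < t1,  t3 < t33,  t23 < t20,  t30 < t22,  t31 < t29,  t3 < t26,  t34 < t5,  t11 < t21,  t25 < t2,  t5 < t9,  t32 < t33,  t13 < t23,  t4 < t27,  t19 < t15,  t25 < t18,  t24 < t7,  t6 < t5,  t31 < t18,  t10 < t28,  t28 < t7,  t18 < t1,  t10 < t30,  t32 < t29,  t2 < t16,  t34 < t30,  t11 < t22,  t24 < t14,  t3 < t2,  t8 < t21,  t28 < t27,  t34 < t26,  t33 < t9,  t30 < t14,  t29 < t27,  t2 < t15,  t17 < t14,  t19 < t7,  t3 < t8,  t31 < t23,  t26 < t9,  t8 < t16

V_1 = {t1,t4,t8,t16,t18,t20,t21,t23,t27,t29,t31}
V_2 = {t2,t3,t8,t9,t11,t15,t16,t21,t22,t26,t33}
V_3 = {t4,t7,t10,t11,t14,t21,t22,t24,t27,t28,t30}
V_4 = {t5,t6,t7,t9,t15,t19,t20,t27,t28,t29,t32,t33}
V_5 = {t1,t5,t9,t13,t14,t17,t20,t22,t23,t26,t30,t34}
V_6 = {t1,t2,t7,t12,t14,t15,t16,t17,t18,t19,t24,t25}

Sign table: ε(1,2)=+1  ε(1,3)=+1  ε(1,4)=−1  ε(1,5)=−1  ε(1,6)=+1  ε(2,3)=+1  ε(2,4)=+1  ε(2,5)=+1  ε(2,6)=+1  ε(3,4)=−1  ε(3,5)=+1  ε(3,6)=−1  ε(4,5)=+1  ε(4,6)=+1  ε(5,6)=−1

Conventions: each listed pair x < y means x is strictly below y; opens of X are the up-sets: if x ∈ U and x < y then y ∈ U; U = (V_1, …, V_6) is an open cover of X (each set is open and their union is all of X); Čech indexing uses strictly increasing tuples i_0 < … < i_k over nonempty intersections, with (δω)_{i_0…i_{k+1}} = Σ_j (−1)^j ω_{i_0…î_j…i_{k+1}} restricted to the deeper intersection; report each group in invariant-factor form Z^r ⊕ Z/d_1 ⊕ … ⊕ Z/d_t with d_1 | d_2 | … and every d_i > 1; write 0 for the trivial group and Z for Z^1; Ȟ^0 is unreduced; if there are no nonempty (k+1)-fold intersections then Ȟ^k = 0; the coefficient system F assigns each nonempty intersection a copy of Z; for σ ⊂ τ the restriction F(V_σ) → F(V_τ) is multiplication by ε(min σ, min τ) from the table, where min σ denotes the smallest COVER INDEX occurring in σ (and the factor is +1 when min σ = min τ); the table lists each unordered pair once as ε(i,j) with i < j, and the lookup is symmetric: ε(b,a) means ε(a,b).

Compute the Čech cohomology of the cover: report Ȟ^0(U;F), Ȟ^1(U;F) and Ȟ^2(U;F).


cover nerve:
  V12={t8,t16,t21} V13={t4,t21,t27} V14={t20,t27,t29} V15={t1,t20,t23} V16={t1,t16,t18} V23={t11,t21,t22} V24={t9,t15,t33} V25={t9,t22,t26} V26={t2,t15,t16} V34={t7,t27,t28} V35={t14,t22,t30} V36={t7,t14,t24} V45={t5,t9,t20} V46={t7,t15,t19} V56={t1,t14,t17}
  V123={t21} V126={t16} V134={t27} V145={t20} V156={t1} V235={t22} V245={t9} V246={t15} V346={t7} V356={t14}
C dims 6,15,10; δ0: rk 6, SNF 1^5·2; δ1: rk 9, SNF 1^9
Ȟ^0: (6−6)−0=0 ⇒ 0
Ȟ^1: (15−9)−6=0 plus torsion [2] ⇒ Z/2
Ȟ^2: (10−0)−9=1 ⇒ Z

Ȟ^0 ≅ 0, Ȟ^1 ≅ Z/2 and Ȟ^2 ≅ Z


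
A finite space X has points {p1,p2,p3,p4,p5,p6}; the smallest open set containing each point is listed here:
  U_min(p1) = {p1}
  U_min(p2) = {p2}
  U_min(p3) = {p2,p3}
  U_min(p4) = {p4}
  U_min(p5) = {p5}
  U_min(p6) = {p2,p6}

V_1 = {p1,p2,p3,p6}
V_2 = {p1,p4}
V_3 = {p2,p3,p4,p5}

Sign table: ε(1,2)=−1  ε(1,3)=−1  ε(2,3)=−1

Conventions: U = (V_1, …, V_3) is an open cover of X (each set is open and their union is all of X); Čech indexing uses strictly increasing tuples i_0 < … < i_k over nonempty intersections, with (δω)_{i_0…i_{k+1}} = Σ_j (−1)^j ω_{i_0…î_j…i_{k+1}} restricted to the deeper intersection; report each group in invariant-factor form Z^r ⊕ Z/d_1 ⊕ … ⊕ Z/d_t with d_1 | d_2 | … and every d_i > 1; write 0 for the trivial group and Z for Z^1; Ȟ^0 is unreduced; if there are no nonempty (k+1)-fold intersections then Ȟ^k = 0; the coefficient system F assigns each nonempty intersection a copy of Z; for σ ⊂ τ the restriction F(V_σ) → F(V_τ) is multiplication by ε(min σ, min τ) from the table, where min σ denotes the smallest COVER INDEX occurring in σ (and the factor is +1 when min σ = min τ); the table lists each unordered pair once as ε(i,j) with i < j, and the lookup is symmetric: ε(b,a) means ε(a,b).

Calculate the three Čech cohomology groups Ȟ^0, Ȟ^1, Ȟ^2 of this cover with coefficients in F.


Ȟ^0 = 0, Ȟ^1 = Z/2 and Ȟ^2 = 0

intersection data:
  V12={p1} V13={p2,p3} V23={p4}
C dims 3,3; δ0: rk 3, SNF 1^2·2
Ȟ^0 = (3 − 3) − 0 = 0, so Ȟ^0 ≅ 0
Ȟ^1 = (3 − 0) − 3 = 0 plus torsion [2], so Ȟ^1 ≅ Z/2
Ȟ^2 = (0 − 0) − 0 = 0, so Ȟ^2 ≅ 0


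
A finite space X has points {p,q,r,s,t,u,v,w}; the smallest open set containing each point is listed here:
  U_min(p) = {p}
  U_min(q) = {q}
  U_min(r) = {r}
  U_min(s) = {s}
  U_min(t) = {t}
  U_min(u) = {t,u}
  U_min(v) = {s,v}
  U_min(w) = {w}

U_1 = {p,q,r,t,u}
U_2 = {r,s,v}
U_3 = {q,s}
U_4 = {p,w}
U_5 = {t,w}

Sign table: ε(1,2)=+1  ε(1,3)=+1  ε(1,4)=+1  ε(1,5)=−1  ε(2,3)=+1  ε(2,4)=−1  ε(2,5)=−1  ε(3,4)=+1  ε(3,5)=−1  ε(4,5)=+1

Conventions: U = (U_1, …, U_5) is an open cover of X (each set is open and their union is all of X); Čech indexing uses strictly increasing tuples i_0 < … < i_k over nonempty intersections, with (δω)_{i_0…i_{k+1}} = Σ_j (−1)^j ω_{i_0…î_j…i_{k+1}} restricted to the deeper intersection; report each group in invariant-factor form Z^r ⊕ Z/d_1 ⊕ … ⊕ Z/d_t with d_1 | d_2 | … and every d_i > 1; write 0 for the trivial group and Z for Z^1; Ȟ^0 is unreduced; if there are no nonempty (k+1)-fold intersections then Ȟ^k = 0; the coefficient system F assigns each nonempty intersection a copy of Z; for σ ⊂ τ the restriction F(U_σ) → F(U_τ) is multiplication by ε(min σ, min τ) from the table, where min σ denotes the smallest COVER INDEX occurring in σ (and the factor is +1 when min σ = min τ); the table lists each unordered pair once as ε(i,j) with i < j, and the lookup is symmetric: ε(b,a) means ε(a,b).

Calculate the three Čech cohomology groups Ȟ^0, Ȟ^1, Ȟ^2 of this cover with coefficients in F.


Ȟ^0 ≅ 0; Ȟ^1 ≅ Z ⊕ Z/2; Ȟ^2 ≅ 0

nerve of the cover:
  U12={r} U13={q} U14={p} U15={t} U23={s} U45={w}
C dims 5,6; δ0: rk 5, SNF 1^4·2
Ȟ^0 = (5 − 5) − 0 = 0, so Ȟ^0 ≅ 0
Ȟ^1 = (6 − 0) − 5 = 1 plus torsion [2], so Ȟ^1 ≅ Z ⊕ Z/2
Ȟ^2 = (0 − 0) − 0 = 0, so Ȟ^2 ≅ 0


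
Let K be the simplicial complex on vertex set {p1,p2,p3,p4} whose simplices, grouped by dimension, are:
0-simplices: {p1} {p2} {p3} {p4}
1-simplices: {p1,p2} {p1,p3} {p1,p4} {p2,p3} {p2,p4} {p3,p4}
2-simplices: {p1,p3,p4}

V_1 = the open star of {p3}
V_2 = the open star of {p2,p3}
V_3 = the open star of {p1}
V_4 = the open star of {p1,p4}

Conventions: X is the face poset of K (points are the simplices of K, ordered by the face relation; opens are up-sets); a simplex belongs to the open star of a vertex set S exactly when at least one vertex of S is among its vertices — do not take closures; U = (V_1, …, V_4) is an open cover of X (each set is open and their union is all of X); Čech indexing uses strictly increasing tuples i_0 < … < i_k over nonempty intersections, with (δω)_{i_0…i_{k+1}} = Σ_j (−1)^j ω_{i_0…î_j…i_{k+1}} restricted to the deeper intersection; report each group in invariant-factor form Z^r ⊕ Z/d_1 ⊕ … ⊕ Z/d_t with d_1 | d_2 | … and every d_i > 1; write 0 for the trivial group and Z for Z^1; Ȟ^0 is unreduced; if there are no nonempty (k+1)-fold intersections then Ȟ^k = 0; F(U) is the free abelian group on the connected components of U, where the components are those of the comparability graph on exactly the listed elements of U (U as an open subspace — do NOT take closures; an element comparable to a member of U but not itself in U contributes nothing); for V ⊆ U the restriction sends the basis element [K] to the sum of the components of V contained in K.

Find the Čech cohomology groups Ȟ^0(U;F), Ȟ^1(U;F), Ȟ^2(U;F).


cover nerve:
  V1={{p3},{p1,p3},{p2,p3},{p3,p4},{p1,p3,p4}} V2={{p2},{p3},{p1,p2},{p1,p3},{p2,p3},{p2,p4},{p3,p4},{p1,p3,p4}} V3={{p1},{p1,p2},{p1,p3},{p1,p4},{p1,p3,p4}} V4={{p1},{p4},{p1,p2},{p1,p3},{p1,p4},{p2,p4},{p3,p4},{p1,p3,p4}}
  V12={{p3},{p1,p3},{p2,p3},{p3,p4},{p1,p3,p4}} V13={{p1,p3},{p1,p3,p4}} V14={{p1,p3},{p3,p4},{p1,p3,p4}} V23={{p1,p2},{p1,p3},{p1,p3,p4}} V24={{p1,p2},{p1,p3},{p2,p4},{p3,p4},{p1,p3,p4}} V34={{p1},{p1,p2},{p1,p3},{p1,p4},{p1,p3,p4}}
  V123={{p1,p3},{p1,p3,p4}} V124={{p1,p3},{p3,p4},{p1,p3,p4}} V134={{p1,p3},{p1,p3,p4}} V234={{p1,p2},{p1,p3},{p1,p3,p4}}
  V1234={{p1,p3},{p1,p3,p4}}
components per intersection:
  V1: {{p3},{p1,p3},{p2,p3},{p3,p4},{p1,p3,p4}}
  V2: {{p2},{p3},{p1,p2},{p1,p3},{p2,p3},{p2,p4},{p3,p4},{p1,p3,p4}}
  V3: {{p1},{p1,p2},{p1,p3},{p1,p4},{p1,p3,p4}}
  V4: {{p1},{p4},{p1,p2},{p1,p3},{p1,p4},{p2,p4},{p3,p4},{p1,p3,p4}}
  V12: {{p3},{p1,p3},{p2,p3},{p3,p4},{p1,p3,p4}}
  V13: {{p1,p3},{p1,p3,p4}}
  V14: {{p1,p3},{p3,p4},{p1,p3,p4}}
  V23: {{p1,p2}} {{p1,p3},{p1,p3,p4}}
  V24: {{p1,p2}} {{p1,p3},{p3,p4},{p1,p3,p4}} {{p2,p4}}
  V34: {{p1},{p1,p2},{p1,p3},{p1,p4},{p1,p3,p4}}
  V123: {{p1,p3},{p1,p3,p4}}
  V124: {{p1,p3},{p3,p4},{p1,p3,p4}}
  V134: {{p1,p3},{p1,p3,p4}}
  V234: {{p1,p2}} {{p1,p3},{p1,p3,p4}}
  V1234: {{p1,p3},{p1,p3,p4}}
C dims 4,9,5,1; δ0: rk 3, SNF 1^3; δ1: rk 4, SNF 1^4; δ2: rk 1, SNF 1^1
Ȟ^0: (4−3)−0=1 ⇒ Z
Ȟ^1: (9−4)−3=2 ⇒ Z^2
Ȟ^2: (5−1)−4=0 ⇒ 0

Ȟ^0 ≅ Z, Ȟ^1 ≅ Z^2 and Ȟ^2 ≅ 0


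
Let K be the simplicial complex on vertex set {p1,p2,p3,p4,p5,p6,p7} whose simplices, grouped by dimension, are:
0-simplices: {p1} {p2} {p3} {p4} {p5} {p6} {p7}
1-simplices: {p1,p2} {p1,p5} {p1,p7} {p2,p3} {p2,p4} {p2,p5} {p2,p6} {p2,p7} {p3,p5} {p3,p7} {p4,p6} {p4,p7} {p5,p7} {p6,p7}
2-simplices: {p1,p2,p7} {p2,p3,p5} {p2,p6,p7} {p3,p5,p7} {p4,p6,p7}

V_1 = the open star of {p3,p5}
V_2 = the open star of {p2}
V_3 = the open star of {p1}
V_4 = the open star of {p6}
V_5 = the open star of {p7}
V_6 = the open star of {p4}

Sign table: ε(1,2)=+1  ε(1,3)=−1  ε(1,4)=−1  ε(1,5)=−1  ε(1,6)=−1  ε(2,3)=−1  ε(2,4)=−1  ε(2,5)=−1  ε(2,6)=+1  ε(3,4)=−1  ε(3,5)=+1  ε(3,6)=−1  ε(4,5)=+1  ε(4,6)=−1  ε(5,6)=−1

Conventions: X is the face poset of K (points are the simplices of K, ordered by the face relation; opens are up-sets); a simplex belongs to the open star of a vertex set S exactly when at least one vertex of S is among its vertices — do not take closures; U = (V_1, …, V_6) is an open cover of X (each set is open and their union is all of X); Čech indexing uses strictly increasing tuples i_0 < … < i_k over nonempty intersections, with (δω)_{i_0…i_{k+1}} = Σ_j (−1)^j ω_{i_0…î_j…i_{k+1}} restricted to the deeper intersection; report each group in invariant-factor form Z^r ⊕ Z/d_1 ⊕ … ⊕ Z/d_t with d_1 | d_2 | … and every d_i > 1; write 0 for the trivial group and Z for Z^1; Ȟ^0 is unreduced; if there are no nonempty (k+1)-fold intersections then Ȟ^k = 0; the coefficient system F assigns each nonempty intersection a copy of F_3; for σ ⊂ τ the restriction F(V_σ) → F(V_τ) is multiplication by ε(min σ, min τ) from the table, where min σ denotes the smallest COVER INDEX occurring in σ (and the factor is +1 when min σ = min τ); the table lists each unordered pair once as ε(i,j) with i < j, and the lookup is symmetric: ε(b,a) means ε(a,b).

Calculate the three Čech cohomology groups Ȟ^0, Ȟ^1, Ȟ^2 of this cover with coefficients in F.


nonempty intersections:
  V1={{p3},{p5},{p1,p5},{p2,p3},{p2,p5},{p3,p5},{p3,p7},{p5,p7},{p2,p3,p5},{p3,p5,p7}} V2={{p2},{p1,p2},{p2,p3},{p2,p4},{p2,p5},{p2,p6},{p2,p7},{p1,p2,p7},{p2,p3,p5},{p2,p6,p7}} V3={{p1},{p1,p2},{p1,p5},{p1,p7},{p1,p2,p7}} V4={{p6},{p2,p6},{p4,p6},{p6,p7},{p2,p6,p7},{p4,p6,p7}} V5={{p7},{p1,p7},{p2,p7},{p3,p7},{p4,p7},{p5,p7},{p6,p7},{p1,p2,p7},{p2,p6,p7},{p3,p5,p7},{p4,p6,p7}} V6={{p4},{p2,p4},{p4,p6},{p4,p7},{p4,p6,p7}}
  V12={{p2,p3},{p2,p5},{p2,p3,p5}} V13={{p1,p5}} V15={{p3,p7},{p5,p7},{p3,p5,p7}} V23={{p1,p2},{p1,p2,p7}} V24={{p2,p6},{p2,p6,p7}} V25={{p2,p7},{p1,p2,p7},{p2,p6,p7}} V26={{p2,p4}} V35={{p1,p7},{p1,p2,p7}} V45={{p6,p7},{p2,p6,p7},{p4,p6,p7}} V46={{p4,p6},{p4,p6,p7}} V56={{p4,p7},{p4,p6,p7}}
  V235={{p1,p2,p7}} V245={{p2,p6,p7}} V456={{p4,p6,p7}}
C dims 6,11,3; δ0: rk_F3 5; δ1: rk_F3 3
Ȟ^0: (6−5)−0=1 ⇒ Z/3
Ȟ^1: (11−3)−5=3 ⇒ Z/3 ⊕ Z/3 ⊕ Z/3
Ȟ^2: (3−0)−3=0 ⇒ 0

Ȟ^0(U;F) ≅ Z/3,  Ȟ^1(U;F) ≅ Z/3 ⊕ Z/3 ⊕ Z/3,  Ȟ^2(U;F) ≅ 0


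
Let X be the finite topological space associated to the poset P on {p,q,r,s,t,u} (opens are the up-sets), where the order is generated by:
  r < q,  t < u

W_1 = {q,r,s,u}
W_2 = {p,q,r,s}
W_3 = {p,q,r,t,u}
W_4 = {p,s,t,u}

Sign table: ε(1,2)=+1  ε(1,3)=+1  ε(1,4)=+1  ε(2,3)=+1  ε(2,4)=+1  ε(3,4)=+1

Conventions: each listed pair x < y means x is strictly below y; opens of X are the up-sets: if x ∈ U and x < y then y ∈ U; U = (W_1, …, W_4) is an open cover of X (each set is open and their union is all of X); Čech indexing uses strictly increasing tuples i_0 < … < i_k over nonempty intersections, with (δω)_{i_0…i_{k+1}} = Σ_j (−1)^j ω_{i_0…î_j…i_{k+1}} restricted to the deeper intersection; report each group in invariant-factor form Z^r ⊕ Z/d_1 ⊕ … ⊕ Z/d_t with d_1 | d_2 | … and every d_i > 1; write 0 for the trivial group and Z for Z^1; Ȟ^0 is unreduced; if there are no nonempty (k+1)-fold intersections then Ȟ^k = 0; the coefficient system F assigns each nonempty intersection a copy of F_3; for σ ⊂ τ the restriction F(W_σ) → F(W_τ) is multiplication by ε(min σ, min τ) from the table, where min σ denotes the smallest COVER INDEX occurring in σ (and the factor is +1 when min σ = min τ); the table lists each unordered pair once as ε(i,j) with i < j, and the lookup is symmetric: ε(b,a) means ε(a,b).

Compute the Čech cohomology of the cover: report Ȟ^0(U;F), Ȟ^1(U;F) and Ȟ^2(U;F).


nonempty overlaps:
  W12={q,r,s} W13={q,r,u} W14={s,u} W23={p,q,r} W24={p,s} W34={p,t,u}
  W123={q,r} W124={s} W134={u} W234={p}
C dims 4,6,4; δ0: rk_F3 3; δ1: rk_F3 3
degree 0: 4−3−0 = 1 → Ȟ^0 ≅ Z/3
degree 1: 6−3−3 = 0 → Ȟ^1 ≅ 0
degree 2: 4−0−3 = 1 → Ȟ^2 ≅ Z/3

Ȟ^0 ≅ Z/3, Ȟ^1 ≅ 0 and Ȟ^2 ≅ Z/3


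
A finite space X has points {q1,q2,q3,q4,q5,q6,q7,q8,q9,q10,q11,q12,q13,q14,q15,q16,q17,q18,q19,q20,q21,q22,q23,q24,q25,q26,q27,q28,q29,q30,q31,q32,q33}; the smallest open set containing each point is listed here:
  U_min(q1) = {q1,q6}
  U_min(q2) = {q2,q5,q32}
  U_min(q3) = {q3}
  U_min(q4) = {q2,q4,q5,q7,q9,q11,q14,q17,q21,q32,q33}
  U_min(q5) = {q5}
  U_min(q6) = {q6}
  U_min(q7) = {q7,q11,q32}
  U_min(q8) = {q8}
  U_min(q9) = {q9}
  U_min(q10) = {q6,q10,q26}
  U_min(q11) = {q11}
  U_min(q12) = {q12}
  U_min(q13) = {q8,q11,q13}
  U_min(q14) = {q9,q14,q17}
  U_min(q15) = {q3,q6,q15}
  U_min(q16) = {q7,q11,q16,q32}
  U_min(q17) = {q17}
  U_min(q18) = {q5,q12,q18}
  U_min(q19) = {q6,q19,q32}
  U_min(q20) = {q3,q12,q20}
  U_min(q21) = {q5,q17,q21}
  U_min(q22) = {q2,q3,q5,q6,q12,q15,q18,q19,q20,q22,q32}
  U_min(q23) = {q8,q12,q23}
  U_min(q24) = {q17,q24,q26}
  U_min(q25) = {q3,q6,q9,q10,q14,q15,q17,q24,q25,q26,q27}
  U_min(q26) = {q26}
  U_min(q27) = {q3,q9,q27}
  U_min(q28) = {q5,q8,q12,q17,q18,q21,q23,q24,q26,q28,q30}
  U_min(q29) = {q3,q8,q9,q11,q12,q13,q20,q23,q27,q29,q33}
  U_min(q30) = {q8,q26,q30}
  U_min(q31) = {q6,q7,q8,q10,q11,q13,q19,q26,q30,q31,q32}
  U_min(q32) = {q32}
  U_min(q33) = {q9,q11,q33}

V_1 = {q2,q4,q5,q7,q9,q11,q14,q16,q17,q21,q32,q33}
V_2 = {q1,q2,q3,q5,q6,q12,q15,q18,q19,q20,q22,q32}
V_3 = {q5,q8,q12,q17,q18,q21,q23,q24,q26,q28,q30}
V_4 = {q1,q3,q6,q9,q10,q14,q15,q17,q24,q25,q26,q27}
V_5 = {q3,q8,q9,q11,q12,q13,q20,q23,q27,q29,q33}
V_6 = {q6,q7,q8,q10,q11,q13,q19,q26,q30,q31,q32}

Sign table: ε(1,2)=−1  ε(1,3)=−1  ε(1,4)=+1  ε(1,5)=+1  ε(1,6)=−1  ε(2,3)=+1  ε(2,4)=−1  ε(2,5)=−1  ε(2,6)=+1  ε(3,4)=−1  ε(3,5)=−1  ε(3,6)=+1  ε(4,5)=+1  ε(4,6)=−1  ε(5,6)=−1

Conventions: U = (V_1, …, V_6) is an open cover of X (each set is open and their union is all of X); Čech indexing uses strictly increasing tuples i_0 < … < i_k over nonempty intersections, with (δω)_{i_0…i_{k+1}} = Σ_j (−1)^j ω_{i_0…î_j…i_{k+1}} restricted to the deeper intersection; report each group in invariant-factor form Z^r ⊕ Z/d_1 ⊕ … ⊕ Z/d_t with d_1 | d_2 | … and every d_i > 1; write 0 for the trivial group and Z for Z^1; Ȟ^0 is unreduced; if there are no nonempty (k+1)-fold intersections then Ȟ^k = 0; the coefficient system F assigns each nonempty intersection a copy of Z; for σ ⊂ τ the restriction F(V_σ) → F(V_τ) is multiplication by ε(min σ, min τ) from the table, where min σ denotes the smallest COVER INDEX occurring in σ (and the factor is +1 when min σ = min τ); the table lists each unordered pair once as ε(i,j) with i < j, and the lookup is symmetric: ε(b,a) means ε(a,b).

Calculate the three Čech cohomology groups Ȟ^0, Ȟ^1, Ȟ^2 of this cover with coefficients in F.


Ȟ^0(U;F) ≅ Z, Ȟ^1(U;F) ≅ 0, Ȟ^2(U;F) ≅ Z/2

nonempty overlaps:
  V12={q2,q5,q32} V13={q5,q17,q21} V14={q9,q14,q17} V15={q9,q11,q33} V16={q7,q11,q32} V23={q5,q12,q18} V24={q1,q3,q6,q15} V25={q3,q12,q20} V26={q6,q19,q32} V34={q17,q24,q26} V35={q8,q12,q23} V36={q8,q26,q30} V45={q3,q9,q27} V46={q6,q10,q26} V56={q8,q11,q13}
  V123={q5} V126={q32} V134={q17} V145={q9} V156={q11} V235={q12} V245={q3} V246={q6} V346={q26} V356={q8}
C dims 6,15,10; δ0: rk 5, SNF 1^5; δ1: rk 10, SNF 1^9·2
degree 0: 6−5−0 = 1 → Ȟ^0 ≅ Z
degree 1: 15−10−5 = 0 → Ȟ^1 ≅ 0
degree 2: 10−0−10 = 0 plus torsion [2] → Ȟ^2 ≅ Z/2


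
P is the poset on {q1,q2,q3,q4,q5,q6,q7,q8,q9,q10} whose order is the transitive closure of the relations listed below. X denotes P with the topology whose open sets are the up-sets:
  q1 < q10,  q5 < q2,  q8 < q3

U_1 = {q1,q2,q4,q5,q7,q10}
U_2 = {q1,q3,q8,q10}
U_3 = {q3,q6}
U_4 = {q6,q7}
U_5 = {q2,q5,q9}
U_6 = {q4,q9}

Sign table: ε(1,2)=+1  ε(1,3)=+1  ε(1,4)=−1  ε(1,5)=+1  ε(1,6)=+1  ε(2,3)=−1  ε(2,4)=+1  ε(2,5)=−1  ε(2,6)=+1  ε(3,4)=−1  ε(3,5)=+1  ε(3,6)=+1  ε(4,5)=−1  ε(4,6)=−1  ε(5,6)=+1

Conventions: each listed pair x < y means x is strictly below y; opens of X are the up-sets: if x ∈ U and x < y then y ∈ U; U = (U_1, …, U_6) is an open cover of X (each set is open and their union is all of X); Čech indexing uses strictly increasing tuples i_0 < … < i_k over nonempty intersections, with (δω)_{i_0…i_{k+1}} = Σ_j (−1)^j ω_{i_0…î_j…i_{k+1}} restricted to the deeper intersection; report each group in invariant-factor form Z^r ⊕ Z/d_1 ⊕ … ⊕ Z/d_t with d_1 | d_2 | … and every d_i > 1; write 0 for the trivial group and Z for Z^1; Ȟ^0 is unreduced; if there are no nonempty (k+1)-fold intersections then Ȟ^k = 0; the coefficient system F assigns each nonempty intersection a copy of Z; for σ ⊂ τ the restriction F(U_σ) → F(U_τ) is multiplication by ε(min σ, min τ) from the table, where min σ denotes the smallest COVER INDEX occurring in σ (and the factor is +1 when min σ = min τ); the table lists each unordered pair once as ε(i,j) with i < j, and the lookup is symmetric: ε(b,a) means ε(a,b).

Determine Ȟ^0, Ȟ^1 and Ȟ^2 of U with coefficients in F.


cover nerve:
  U12={q1,q10} U14={q7} U15={q2,q5} U16={q4} U23={q3} U34={q6} U56={q9}
C dims 6,7; δ0: rk 6, SNF 1^5·2
Ȟ^0: (6−6)−0=0 ⇒ 0
Ȟ^1: (7−0)−6=1 plus torsion [2] ⇒ Z ⊕ Z/2
Ȟ^2: (0−0)−0=0 ⇒ 0

Ȟ^0 = 0, Ȟ^1 = Z ⊕ Z/2, Ȟ^2 = 0


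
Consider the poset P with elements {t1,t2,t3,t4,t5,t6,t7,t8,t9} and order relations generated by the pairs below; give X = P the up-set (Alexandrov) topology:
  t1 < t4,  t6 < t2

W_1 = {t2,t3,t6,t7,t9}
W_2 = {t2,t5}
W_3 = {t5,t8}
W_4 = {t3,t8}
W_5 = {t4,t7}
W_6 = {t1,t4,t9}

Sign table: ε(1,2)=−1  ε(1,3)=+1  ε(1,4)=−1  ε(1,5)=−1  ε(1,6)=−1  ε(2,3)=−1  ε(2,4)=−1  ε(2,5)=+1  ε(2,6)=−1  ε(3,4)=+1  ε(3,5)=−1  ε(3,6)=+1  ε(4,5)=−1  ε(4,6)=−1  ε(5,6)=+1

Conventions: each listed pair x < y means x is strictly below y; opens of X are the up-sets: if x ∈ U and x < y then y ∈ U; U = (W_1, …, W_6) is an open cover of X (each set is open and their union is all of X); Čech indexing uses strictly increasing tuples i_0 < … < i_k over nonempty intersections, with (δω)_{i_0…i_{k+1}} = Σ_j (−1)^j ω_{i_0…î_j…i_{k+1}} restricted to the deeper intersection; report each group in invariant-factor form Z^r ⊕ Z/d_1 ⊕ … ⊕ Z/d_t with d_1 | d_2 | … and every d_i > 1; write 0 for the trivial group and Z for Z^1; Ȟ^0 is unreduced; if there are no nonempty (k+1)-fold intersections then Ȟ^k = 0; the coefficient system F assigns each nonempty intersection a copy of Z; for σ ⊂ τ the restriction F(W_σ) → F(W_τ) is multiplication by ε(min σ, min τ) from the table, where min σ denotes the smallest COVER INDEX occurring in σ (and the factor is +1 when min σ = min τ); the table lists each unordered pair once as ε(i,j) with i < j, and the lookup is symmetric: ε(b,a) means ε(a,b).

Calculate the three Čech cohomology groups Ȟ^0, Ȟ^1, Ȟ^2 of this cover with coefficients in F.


Ȟ^0 = 0,  Ȟ^1 = Z ⊕ Z/2,  Ȟ^2 = 0

nerve simplices:
  W12={t2} W14={t3} W15={t7} W16={t9} W23={t5} W34={t8} W56={t4}
C dims 6,7; δ0: rk 6, SNF 1^5·2
degree 0: 6−6−0 = 0 → Ȟ^0 ≅ 0
degree 1: 7−0−6 = 1 plus torsion [2] → Ȟ^1 ≅ Z ⊕ Z/2
degree 2: 0−0−0 = 0 → Ȟ^2 ≅ 0


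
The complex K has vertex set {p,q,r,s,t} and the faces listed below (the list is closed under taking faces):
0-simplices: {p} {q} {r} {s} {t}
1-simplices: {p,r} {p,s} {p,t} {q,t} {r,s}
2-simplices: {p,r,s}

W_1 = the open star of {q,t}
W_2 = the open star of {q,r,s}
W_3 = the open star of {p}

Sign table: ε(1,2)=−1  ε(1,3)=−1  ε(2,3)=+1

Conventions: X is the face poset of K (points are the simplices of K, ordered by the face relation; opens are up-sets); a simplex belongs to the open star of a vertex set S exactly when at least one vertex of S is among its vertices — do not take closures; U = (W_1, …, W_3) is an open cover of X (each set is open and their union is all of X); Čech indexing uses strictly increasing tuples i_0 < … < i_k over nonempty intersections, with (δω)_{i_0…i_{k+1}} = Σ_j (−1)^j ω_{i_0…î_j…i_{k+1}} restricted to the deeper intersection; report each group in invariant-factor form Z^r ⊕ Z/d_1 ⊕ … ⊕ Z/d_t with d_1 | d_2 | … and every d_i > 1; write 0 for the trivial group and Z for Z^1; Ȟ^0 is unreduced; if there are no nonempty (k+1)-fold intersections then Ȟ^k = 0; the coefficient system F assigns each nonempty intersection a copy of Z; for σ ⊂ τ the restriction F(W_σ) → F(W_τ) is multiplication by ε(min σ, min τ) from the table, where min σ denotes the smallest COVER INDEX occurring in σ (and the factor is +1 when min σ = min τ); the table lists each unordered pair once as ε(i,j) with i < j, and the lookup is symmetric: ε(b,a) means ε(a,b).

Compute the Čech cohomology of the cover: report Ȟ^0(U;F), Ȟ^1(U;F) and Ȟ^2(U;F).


Ȟ^0 ≅ Z, Ȟ^1 ≅ Z and Ȟ^2 ≅ 0

nonempty overlaps:
  W1={{q},{t},{p,t},{q,t}} W2={{q},{r},{s},{p,r},{p,s},{q,t},{r,s},{p,r,s}} W3={{p},{p,r},{p,s},{p,t},{p,r,s}}
  W12={{q},{q,t}} W13={{p,t}} W23={{p,r},{p,s},{p,r,s}}
C dims 3,3; δ0: rk 2, SNF 1^2
degree 0: 3−2−0 = 1 → Ȟ^0 ≅ Z
degree 1: 3−0−2 = 1 → Ȟ^1 ≅ Z
degree 2: 0−0−0 = 0 → Ȟ^2 ≅ 0


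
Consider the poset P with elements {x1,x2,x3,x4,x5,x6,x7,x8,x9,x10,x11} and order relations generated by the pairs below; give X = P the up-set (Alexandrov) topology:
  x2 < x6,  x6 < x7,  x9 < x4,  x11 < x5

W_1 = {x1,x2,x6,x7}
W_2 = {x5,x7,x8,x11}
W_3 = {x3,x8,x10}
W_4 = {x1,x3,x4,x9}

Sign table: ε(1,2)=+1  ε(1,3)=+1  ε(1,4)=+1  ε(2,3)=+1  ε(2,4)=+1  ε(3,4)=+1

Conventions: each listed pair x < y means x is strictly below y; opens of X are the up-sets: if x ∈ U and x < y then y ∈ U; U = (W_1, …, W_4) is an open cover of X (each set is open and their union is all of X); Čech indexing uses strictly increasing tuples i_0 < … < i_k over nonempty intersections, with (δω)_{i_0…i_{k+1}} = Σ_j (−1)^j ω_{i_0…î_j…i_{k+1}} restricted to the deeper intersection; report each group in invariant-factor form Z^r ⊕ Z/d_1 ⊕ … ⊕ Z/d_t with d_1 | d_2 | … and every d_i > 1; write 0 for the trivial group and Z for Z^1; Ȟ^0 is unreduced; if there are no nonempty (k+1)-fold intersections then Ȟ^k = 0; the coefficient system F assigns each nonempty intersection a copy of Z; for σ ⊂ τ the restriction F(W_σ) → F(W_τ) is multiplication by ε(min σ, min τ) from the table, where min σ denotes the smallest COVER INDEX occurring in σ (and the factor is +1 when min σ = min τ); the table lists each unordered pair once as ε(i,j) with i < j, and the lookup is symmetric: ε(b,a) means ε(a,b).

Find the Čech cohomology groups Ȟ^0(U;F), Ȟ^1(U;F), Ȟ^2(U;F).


Ȟ^0 ≅ Z,  Ȟ^1 ≅ Z,  Ȟ^2 ≅ 0

nerve of the cover:
  W12={x7} W14={x1} W23={x8} W34={x3}
C dims 4,4; δ0: rk 3, SNF 1^3
Ȟ^0 = (4 − 3) − 0 = 1, so Ȟ^0 ≅ Z
Ȟ^1 = (4 − 0) − 3 = 1, so Ȟ^1 ≅ Z
Ȟ^2 = (0 − 0) − 0 = 0, so Ȟ^2 ≅ 0


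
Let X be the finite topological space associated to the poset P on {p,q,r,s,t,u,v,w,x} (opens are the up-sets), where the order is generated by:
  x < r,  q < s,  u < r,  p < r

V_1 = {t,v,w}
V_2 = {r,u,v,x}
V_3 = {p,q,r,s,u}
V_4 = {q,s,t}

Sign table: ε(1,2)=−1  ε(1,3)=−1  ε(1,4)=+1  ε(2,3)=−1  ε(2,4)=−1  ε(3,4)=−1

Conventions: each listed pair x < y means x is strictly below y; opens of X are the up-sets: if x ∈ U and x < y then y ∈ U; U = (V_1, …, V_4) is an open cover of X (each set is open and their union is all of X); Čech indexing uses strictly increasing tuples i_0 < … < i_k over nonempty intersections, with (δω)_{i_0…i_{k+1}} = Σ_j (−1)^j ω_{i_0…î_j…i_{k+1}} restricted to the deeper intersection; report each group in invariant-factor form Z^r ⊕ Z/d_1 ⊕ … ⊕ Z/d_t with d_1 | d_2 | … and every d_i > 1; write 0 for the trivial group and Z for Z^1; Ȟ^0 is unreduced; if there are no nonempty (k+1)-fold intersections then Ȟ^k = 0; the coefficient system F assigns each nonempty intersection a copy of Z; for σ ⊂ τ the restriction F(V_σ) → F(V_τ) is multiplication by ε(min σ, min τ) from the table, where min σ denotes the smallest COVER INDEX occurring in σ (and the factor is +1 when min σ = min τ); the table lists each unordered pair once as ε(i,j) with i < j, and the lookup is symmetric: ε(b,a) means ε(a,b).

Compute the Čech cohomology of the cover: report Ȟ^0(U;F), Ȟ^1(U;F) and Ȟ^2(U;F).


Ȟ^0(U;F) ≅ 0,  Ȟ^1(U;F) ≅ Z/2,  Ȟ^2(U;F) ≅ 0

nonempty intersections:
  V12={v} V14={t} V23={r,u} V34={q,s}
C dims 4,4; δ0: rk 4, SNF 1^3·2
Ȟ^0: (4−4)−0=0 ⇒ 0
Ȟ^1: (4−0)−4=0 plus torsion [2] ⇒ Z/2
Ȟ^2: (0−0)−0=0 ⇒ 0


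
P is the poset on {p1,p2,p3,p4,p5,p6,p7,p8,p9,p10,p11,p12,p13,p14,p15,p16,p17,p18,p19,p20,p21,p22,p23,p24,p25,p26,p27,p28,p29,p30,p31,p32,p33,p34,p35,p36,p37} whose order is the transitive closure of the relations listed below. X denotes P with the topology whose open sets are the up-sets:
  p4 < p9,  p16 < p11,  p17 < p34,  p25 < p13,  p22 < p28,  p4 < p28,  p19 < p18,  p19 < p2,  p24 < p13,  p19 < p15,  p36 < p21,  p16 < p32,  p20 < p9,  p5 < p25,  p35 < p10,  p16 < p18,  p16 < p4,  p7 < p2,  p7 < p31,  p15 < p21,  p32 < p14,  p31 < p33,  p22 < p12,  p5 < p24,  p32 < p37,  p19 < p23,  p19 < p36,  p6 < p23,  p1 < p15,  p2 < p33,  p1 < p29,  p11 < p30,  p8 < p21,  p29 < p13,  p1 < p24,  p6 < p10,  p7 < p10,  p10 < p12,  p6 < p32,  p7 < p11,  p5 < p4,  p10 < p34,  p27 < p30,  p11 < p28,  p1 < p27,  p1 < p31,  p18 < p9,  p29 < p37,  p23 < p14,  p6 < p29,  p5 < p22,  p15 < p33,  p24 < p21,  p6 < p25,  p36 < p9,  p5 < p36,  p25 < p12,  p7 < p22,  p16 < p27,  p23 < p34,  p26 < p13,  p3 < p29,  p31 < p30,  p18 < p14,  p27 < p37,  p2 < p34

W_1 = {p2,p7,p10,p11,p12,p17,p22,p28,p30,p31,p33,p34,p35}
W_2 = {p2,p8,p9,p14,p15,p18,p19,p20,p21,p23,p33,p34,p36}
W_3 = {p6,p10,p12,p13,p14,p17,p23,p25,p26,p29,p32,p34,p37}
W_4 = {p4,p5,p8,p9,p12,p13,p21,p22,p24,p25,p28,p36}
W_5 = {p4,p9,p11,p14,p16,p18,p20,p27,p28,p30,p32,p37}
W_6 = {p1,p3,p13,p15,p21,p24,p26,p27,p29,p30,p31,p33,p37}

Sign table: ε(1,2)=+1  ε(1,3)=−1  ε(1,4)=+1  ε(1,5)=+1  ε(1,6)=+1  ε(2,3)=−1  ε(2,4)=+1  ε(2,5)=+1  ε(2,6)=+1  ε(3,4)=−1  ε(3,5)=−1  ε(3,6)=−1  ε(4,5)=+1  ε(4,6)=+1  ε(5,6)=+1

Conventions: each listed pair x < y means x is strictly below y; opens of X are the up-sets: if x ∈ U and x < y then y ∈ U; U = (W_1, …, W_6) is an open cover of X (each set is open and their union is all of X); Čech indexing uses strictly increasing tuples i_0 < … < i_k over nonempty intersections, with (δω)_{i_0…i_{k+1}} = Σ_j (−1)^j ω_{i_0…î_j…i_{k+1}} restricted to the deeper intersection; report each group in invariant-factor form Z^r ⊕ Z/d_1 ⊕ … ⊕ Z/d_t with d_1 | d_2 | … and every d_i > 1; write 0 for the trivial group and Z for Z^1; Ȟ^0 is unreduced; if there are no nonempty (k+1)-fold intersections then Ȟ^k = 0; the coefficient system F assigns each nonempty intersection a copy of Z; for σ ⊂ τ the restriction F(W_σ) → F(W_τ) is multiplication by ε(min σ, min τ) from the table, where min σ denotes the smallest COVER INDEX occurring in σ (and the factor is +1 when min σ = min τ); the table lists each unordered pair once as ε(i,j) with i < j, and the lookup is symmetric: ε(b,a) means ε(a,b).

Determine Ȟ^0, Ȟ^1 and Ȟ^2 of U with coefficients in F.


Ȟ^0 = Z, Ȟ^1 = 0, Ȟ^2 = Z/2

nerve of the cover:
  W12={p2,p33,p34} W13={p10,p12,p17,p34} W14={p12,p22,p28} W15={p11,p28,p30} W16={p30,p31,p33} W23={p14,p23,p34} W24={p8,p9,p21,p36} W25={p9,p14,p18,p20} W26={p15,p21,p33} W34={p12,p13,p25} W35={p14,p32,p37} W36={p13,p26,p29,p37} W45={p4,p9,p28} W46={p13,p21,p24} W56={p27,p30,p37}
  W123={p34} W126={p33} W134={p12} W145={p28} W156={p30} W235={p14} W245={p9} W246={p21} W346={p13} W356={p37}
C dims 6,15,10; δ0: rk 5, SNF 1^5; δ1: rk 10, SNF 1^9·2
Ȟ^0 = (6 − 5) − 0 = 1, so Ȟ^0 ≅ Z
Ȟ^1 = (15 − 10) − 5 = 0, so Ȟ^1 ≅ 0
Ȟ^2 = (10 − 0) − 10 = 0 plus torsion [2], so Ȟ^2 ≅ Z/2


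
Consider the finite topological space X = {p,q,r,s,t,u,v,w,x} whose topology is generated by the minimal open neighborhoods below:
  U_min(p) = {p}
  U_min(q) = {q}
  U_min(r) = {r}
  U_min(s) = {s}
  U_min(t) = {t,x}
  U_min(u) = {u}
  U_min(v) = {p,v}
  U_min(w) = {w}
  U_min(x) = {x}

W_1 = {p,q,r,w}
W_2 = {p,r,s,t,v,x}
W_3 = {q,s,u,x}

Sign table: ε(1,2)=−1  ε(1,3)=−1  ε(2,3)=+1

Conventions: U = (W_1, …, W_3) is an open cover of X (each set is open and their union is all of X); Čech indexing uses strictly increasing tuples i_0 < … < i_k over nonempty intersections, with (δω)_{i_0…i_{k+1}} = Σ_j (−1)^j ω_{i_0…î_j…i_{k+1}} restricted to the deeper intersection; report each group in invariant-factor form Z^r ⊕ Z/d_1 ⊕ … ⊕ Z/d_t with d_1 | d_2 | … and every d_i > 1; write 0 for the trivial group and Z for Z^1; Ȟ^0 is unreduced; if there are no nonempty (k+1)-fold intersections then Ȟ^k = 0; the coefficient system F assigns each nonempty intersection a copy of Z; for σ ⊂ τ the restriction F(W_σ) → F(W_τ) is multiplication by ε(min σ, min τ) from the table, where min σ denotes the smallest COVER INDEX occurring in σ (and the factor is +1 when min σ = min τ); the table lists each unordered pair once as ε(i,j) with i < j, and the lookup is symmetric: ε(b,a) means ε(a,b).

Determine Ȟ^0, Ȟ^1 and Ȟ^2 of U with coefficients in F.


Ȟ^0 = Z, Ȟ^1 = Z and Ȟ^2 = 0

nonempty overlaps:
  W12={p,r} W13={q} W23={s,x}
C dims 3,3; δ0: rk 2, SNF 1^2
degree 0: 3−2−0 = 1 → Ȟ^0 ≅ Z
degree 1: 3−0−2 = 1 → Ȟ^1 ≅ Z
degree 2: 0−0−0 = 0 → Ȟ^2 ≅ 0


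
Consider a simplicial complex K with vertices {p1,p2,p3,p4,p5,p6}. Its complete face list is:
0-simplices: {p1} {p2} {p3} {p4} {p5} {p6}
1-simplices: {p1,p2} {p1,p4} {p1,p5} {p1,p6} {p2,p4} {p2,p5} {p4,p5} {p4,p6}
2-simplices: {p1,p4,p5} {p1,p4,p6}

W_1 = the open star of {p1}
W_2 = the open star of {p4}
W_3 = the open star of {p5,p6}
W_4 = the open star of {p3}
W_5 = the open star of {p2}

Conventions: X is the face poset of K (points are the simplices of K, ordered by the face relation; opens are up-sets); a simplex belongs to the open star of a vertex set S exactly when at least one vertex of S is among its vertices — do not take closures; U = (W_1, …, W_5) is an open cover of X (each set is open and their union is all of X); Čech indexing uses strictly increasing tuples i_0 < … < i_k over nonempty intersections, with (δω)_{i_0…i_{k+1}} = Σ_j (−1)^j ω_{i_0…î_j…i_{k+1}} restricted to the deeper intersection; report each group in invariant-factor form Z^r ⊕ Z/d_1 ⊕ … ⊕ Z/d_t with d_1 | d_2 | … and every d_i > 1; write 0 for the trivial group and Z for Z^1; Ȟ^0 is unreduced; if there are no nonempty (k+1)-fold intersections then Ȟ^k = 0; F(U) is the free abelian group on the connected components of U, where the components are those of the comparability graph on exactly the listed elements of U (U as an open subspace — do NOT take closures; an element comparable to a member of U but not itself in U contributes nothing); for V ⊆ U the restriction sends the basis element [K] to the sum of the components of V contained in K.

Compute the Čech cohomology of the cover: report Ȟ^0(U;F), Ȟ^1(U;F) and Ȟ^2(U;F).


cover nerve:
  W1={{p1},{p1,p2},{p1,p4},{p1,p5},{p1,p6},{p1,p4,p5},{p1,p4,p6}} W2={{p4},{p1,p4},{p2,p4},{p4,p5},{p4,p6},{p1,p4,p5},{p1,p4,p6}} W3={{p5},{p6},{p1,p5},{p1,p6},{p2,p5},{p4,p5},{p4,p6},{p1,p4,p5},{p1,p4,p6}} W4={{p3}} W5={{p2},{p1,p2},{p2,p4},{p2,p5}}
  W12={{p1,p4},{p1,p4,p5},{p1,p4,p6}} W13={{p1,p5},{p1,p6},{p1,p4,p5},{p1,p4,p6}} W15={{p1,p2}} W23={{p4,p5},{p4,p6},{p1,p4,p5},{p1,p4,p6}} W25={{p2,p4}} W35={{p2,p5}}
  W123={{p1,p4,p5},{p1,p4,p6}}
components per intersection:
  W1: {{p1},{p1,p2},{p1,p4},{p1,p5},{p1,p6},{p1,p4,p5},{p1,p4,p6}}
  W2: {{p4},{p1,p4},{p2,p4},{p4,p5},{p4,p6},{p1,p4,p5},{p1,p4,p6}}
  W3: {{p5},{p1,p5},{p2,p5},{p4,p5},{p1,p4,p5}} {{p6},{p1,p6},{p4,p6},{p1,p4,p6}}
  W4: {{p3}}
  W5: {{p2},{p1,p2},{p2,p4},{p2,p5}}
  W12: {{p1,p4},{p1,p4,p5},{p1,p4,p6}}
  W13: {{p1,p5},{p1,p4,p5}} {{p1,p6},{p1,p4,p6}}
  W15: {{p1,p2}}
  W23: {{p4,p5},{p1,p4,p5}} {{p4,p6},{p1,p4,p6}}
  W25: {{p2,p4}}
  W35: {{p2,p5}}
  W123: {{p1,p4,p5}} {{p1,p4,p6}}
C dims 6,8,2; δ0: rk 4, SNF 1^4; δ1: rk 2, SNF 1^2
Ȟ^0: (6−4)−0=2 ⇒ Z^2
Ȟ^1: (8−2)−4=2 ⇒ Z^2
Ȟ^2: (2−0)−2=0 ⇒ 0

Ȟ^0(U;F) ≅ Z^2,  Ȟ^1(U;F) ≅ Z^2,  Ȟ^2(U;F) ≅ 0
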